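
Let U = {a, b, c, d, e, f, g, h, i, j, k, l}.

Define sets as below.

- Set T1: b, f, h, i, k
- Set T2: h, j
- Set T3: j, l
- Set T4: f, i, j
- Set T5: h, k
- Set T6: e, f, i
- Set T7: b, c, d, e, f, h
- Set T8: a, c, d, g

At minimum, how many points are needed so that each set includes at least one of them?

4

Take T = {d, h, i, j}. Each listed set contains at least one of these, so T is a hitting set of size 4.
The sets T3, T5, T6, T8 are pairwise disjoint, so any hitting set needs a separate point for each — at least 4. Hence 4 is optimal.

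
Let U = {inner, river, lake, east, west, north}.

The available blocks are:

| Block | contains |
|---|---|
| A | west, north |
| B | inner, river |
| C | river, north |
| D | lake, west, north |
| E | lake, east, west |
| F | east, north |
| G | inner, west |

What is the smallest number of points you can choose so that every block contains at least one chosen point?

The 3 points {inner, west, north} hit every block.
No choice of 2 points meets every block, so 3 is the minimum.

3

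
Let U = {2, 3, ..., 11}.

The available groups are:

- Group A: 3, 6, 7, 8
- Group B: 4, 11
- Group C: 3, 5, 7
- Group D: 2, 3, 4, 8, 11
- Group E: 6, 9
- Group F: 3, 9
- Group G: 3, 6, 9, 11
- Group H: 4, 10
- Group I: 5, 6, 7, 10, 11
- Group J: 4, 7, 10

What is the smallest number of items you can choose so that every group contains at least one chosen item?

3

Take T = {3, 4, 6}. Each listed group contains at least one of these, so T is a hitting set of size 3.
The groups B, C, E are pairwise disjoint, so any hitting set needs a separate item for each — at least 3. Hence 3 is optimal.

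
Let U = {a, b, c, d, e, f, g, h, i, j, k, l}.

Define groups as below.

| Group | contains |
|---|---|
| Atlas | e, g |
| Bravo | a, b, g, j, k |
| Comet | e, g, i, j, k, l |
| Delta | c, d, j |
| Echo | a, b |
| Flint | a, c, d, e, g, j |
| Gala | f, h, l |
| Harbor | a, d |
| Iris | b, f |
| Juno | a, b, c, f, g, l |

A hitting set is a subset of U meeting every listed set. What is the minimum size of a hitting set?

Take T = {a, e, f, j}. Each listed group contains at least one of these, so T is a hitting set of size 4.
The groups Atlas, Delta, Echo, Gala are pairwise disjoint, so any hitting set needs a separate point for each — at least 4. Hence 4 is optimal.

4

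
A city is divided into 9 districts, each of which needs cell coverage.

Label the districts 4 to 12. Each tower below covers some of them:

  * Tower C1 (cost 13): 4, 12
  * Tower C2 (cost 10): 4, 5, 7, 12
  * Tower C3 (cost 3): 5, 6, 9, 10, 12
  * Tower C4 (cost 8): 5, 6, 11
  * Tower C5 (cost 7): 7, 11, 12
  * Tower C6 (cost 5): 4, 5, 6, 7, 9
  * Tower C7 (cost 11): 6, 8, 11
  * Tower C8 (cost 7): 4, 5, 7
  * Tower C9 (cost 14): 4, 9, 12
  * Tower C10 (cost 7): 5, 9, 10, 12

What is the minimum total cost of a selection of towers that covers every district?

19

C3, C6, C7 together cover every district (C3 ∪ C6 ∪ C7 = {4, 5, 6, 7, 8, 9, 10, 11, 12}); total cost 3 + 5 + 11 = 19.
No covering selection has total cost below 19.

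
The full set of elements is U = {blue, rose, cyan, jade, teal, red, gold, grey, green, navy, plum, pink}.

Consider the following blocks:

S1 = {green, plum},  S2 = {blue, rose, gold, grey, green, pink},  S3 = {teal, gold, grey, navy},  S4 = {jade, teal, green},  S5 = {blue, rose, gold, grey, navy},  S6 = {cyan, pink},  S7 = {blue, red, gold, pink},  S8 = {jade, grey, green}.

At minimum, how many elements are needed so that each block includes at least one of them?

3

Take H = {green, navy, pink}. Each listed block contains at least one of these, so H is a hitting set of size 3.
The blocks S1, S3, S6 are pairwise disjoint, so any hitting set needs a separate element for each — at least 3. Hence 3 is optimal.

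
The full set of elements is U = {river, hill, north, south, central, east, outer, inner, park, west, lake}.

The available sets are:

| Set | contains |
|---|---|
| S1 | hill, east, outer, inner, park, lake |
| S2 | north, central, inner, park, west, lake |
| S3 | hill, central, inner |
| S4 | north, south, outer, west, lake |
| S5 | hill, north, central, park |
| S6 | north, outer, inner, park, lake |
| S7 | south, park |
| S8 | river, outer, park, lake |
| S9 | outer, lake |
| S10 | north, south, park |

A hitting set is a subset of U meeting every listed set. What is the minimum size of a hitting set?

3

The 3 elements {hill, park, lake} hit every set.
The sets S3, S7, S9 are pairwise disjoint, so any hitting set needs a separate element for each — at least 3. Hence 3 is optimal.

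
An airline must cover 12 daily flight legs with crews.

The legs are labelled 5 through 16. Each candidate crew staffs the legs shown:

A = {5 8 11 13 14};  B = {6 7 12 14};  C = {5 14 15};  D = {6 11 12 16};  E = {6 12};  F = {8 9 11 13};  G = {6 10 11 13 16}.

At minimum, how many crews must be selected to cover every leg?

Take {B, C, F, G}. Their union is {5, 6, 7, 8, 9, 10, 11, 12, 13, 14, 15, 16}, which is all 12 legs.
Only G contains 10, so G is forced; the remaining 7 legs need at least 3 more crews (each remaining crew adds at most 3) — so at least 4 crews are needed, and 4 is optimal.

4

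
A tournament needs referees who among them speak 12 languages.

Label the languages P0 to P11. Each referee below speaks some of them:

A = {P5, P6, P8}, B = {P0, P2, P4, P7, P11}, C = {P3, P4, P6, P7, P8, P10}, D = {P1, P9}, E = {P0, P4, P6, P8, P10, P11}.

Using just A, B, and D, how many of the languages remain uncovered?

2

Union of A, B, D = {P0, P1, P2, P4, P5, P6, P7, P8, P9, P11}.
Not covered: P3, P10 — 2 languages.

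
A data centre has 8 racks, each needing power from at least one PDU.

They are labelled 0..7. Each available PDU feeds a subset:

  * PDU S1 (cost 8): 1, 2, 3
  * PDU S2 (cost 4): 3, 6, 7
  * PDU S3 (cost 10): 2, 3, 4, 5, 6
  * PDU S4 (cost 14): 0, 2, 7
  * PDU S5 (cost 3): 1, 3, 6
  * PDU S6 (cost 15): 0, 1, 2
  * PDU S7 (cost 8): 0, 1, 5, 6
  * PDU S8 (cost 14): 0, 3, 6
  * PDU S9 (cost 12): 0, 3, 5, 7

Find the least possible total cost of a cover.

22

S2, S3, S7 together cover every rack (S2 ∪ S3 ∪ S7 = {0, 1, 2, 3, 4, 5, 6, 7}); total cost 4 + 10 + 8 = 22.
The greedy pick S5, S3, S2, S7 costs 25; no covering selection beats 22.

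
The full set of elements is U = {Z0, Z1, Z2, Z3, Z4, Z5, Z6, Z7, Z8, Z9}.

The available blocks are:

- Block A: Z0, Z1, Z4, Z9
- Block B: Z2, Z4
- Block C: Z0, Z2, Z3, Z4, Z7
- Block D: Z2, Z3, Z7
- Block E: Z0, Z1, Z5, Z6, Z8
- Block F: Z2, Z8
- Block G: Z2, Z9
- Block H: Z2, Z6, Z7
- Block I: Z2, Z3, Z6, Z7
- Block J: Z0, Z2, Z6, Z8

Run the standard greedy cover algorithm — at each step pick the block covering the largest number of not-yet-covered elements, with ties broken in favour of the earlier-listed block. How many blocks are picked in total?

3

Greedy: pick C (covers 5 new) → pick E (covers 4 new) → pick A (covers 1 new). Total picks: 3.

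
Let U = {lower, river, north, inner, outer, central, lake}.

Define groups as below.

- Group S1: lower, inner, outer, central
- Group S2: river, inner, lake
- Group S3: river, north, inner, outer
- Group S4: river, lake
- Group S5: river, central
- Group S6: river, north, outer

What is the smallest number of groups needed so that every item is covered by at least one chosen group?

3

Take {S1, S2, S3}. Their union is {lower, river, north, inner, outer, central, lake}, which is all 7 items.
Only S1 contains lower, so S1 is forced; the remaining 3 items need at least 2 more groups (each remaining group adds at most 2) — so at least 3 groups are needed, and 3 is optimal.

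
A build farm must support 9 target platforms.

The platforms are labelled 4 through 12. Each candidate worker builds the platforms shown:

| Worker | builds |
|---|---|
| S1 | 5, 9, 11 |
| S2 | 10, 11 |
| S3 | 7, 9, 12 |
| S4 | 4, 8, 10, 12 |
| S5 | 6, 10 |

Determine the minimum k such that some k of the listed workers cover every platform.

Take {S1, S3, S4, S5}. Their union is {4, 5, 6, 7, 8, 9, 10, 11, 12}, which is all 9 platforms.
Only S5 contains 6, so S5 is forced; the remaining 7 platforms need at least 3 more workers (each remaining worker adds at most 3) — so at least 4 workers are needed, and 4 is optimal.

4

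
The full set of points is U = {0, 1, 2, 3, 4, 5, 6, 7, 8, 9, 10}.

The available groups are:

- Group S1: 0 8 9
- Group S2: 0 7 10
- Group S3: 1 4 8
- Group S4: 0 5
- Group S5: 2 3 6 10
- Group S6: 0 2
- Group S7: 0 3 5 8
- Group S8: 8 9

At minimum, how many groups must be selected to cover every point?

5

S1, S2, S3, S4, and S5 cover everything between them: the union {0, 1, 2, 3, 4, 5, 6, 7, 8, 9, 10} is all of U.
No 4 of the 8 groups cover everything (all 70 combinations miss at least one point), so 5 is optimal.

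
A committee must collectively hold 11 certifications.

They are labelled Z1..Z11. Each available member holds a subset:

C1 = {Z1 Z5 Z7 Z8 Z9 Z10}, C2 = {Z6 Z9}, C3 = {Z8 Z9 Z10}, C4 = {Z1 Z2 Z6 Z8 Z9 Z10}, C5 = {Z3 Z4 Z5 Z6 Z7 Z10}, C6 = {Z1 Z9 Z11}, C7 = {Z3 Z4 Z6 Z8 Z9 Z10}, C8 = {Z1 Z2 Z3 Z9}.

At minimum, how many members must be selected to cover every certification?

3

C4 and C5 and C6 together: C4 ∪ C5 ∪ C6 = {Z1, Z2, Z3, Z4, Z5, Z6, Z7, Z8, Z9, Z10, Z11} — every certification is covered.
Only C6 contains Z11, so C6 is forced; the remaining 8 certifications need at least 2 more members (each remaining member adds at most 6) — so at least 3 members are needed, and 3 is optimal.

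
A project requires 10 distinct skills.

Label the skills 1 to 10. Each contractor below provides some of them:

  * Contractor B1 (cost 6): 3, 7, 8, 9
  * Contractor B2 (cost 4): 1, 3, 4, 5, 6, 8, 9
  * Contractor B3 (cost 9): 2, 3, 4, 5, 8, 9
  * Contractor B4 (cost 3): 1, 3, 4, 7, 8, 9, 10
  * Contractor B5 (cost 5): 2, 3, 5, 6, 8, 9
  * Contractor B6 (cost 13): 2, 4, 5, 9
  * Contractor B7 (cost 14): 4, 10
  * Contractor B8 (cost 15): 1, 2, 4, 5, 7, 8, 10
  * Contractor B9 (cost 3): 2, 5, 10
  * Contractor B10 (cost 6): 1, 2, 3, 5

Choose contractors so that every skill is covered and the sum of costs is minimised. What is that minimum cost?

B4, B5 together cover every skill (B4 ∪ B5 = {1, 2, 3, 4, 5, 6, 7, 8, 9, 10}); total cost 3 + 5 = 8.
The greedy pick B4, B9, B2 costs 10; no covering selection beats 8.

8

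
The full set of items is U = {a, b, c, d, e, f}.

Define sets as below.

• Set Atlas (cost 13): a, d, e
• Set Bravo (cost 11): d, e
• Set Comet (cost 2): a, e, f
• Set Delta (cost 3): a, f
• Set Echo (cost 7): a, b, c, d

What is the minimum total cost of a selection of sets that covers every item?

9

Comet, Echo together cover every item (Comet ∪ Echo = {a, b, c, d, e, f}); total cost 2 + 7 = 9.
No covering selection has total cost below 9.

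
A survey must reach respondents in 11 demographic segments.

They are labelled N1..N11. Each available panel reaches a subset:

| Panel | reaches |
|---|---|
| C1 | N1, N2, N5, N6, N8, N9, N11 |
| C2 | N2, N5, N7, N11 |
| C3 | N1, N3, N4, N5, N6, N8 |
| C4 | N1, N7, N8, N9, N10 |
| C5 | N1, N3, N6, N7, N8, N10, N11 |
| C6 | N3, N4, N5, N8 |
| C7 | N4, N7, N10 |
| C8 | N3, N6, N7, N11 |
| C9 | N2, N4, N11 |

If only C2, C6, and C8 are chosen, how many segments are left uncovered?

Union of C2, C6, C8 = {N2, N3, N4, N5, N6, N7, N8, N11}.
Not covered: N1, N9, N10 — 3 segments.

3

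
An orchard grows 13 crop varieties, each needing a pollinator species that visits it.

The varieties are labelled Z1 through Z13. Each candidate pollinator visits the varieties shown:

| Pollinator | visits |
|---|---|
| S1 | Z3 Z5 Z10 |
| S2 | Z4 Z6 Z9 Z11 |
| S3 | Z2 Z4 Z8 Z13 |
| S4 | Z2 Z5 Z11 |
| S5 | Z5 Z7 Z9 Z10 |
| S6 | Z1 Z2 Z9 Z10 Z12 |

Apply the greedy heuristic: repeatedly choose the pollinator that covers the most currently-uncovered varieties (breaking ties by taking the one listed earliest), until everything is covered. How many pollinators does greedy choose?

Greedy: pick S6 (covers 5 new) → pick S2 (covers 3 new) → pick S1 (covers 2 new) → pick S3 (covers 2 new) → pick S5 (covers 1 new). Total picks: 5.

5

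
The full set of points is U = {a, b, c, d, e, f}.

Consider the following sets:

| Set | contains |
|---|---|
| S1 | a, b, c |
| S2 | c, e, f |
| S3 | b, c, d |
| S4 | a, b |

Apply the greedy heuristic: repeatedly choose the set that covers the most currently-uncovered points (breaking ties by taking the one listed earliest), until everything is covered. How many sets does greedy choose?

Greedy: pick S1 (covers 3 new) → pick S2 (covers 2 new) → pick S3 (covers 1 new). Total picks: 3.

3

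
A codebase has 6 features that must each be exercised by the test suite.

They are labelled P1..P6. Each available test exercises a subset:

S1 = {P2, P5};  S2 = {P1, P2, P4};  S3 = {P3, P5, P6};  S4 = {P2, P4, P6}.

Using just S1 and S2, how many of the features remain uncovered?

Union of S1, S2 = {P1, P2, P4, P5}.
Not covered: P3, P6 — 2 features.

2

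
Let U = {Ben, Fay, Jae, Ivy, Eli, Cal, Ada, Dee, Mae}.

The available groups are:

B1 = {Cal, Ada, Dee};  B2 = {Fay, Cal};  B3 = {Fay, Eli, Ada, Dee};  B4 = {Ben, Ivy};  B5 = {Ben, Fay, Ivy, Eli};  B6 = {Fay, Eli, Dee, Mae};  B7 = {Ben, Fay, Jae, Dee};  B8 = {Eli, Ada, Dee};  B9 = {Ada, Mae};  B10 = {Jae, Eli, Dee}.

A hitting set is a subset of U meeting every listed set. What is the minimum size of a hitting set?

Take H = {Fay, Ivy, Eli, Ada}. Each listed group contains at least one of these, so H is a hitting set of size 4.
The groups B2, B4, B9, B10 are pairwise disjoint, so any hitting set needs a separate item for each — at least 4. Hence 4 is optimal.

4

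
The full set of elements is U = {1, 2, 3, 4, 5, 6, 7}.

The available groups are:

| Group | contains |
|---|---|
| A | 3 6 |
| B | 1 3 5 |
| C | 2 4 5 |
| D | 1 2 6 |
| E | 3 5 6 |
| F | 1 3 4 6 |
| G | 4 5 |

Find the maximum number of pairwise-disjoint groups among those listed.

2

A, G are pairwise disjoint (A={3,6}; G={4,5}).
Every remaining group overlaps one of these, and no 3 of the listed groups are pairwise disjoint, so 2 is the maximum.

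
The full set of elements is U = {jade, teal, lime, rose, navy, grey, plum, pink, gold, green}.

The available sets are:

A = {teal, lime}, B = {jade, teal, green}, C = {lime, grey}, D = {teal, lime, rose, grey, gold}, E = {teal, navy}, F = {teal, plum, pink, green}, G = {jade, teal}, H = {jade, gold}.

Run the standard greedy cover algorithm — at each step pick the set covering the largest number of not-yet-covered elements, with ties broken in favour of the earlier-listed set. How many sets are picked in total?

4

Greedy: pick D (covers 5 new) → pick F (covers 3 new) → pick B (covers 1 new) → pick E (covers 1 new). Total picks: 4.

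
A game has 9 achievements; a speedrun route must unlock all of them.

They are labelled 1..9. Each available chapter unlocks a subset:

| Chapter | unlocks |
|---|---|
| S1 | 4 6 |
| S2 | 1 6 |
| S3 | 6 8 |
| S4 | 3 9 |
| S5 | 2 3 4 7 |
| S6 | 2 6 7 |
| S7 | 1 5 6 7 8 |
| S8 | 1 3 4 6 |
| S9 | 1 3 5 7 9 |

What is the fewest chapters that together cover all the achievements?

3

Take {S3, S5, S9}. Their union is {1, 2, 3, 4, 5, 6, 7, 8, 9}, which is all 9 achievements.
No 2 of the 9 chapters cover everything (all 36 combinations miss at least one achievement), so 3 is optimal.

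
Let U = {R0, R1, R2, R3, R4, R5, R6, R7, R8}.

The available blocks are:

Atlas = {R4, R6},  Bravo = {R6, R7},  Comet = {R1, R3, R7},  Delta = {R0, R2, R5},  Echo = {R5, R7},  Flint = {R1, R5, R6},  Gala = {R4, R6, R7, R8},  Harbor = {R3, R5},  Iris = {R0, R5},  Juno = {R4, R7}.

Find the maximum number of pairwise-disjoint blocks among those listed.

3

Atlas, Comet, Delta are pairwise disjoint (Atlas={R4,R6}; Comet={R1,R3,R7}; Delta={R0,R2,R5}).
Every remaining block overlaps one of these, and no 4 of the listed blocks are pairwise disjoint, so 3 is the maximum.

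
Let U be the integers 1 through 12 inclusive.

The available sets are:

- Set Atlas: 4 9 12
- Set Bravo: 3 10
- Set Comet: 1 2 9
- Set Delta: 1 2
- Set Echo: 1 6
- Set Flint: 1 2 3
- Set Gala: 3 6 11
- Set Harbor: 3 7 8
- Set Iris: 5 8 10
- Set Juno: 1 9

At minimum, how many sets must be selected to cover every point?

Atlas and Flint and Gala and Harbor and Iris together: Atlas ∪ Flint ∪ Gala ∪ Harbor ∪ Iris = {1, 2, 3, 4, 5, 6, 7, 8, 9, 10, 11, 12} — every point is covered.
No 4 of the 10 sets cover everything (all 210 combinations miss at least one point), so 5 is optimal.

5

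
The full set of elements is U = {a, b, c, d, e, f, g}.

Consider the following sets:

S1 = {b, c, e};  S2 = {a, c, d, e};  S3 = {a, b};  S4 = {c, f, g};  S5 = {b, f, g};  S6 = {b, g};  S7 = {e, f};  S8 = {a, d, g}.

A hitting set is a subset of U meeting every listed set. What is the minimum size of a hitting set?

Take H = {a, e, g}. Each listed set contains at least one of these, so H is a hitting set of size 3.
No choice of 2 elements meets every set, so 3 is the minimum.

3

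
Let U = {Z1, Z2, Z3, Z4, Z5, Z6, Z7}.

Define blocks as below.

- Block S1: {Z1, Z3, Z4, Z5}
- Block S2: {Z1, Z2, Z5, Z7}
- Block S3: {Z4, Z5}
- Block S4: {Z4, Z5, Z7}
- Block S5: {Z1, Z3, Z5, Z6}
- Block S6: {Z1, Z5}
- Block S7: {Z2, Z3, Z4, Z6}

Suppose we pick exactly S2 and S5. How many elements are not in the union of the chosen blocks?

1

Union of S2, S5 = {Z1, Z2, Z3, Z5, Z6, Z7}.
Not covered: Z4 — 1 element.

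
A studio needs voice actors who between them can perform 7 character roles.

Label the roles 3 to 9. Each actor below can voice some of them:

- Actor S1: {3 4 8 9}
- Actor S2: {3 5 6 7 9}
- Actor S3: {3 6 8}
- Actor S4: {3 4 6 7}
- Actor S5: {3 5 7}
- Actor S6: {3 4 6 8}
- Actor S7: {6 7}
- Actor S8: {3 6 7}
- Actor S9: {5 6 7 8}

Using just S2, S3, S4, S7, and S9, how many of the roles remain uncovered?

0

Union of S2, S3, S4, S7, S9 = {3, 4, 5, 6, 7, 8, 9} — that's every role, so 0 are uncovered.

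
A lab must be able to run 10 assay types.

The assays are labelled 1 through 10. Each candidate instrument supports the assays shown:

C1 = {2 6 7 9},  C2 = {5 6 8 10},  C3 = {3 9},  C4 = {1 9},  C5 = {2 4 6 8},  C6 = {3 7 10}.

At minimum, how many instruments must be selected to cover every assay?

4

C2 and C4 and C5 and C6 together: C2 ∪ C4 ∪ C5 ∪ C6 = {1, 2, 3, 4, 5, 6, 7, 8, 9, 10} — every assay is covered.
No 3 of the 6 instruments cover everything (all 20 combinations miss at least one assay), so 4 is optimal.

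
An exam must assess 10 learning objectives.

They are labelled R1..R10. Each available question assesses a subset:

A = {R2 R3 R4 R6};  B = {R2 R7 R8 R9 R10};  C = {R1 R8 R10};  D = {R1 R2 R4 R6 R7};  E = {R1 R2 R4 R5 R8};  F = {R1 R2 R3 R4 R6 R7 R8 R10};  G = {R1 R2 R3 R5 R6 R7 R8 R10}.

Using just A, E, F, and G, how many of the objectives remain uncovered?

Union of A, E, F, G = {R1, R2, R3, R4, R5, R6, R7, R8, R10}.
Not covered: R9 — 1 objective.

1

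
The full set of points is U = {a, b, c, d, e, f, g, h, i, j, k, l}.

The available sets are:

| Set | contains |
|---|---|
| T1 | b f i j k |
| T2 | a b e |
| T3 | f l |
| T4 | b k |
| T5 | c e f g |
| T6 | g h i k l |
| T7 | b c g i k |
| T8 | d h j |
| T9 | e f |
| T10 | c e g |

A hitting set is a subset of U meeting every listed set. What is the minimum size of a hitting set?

4

T = {b, f, g, h} meets every set (each contains at least one member of T), and |T| = 4.
The sets T3, T4, T8, T10 are pairwise disjoint, so any hitting set needs a separate point for each — at least 4. Hence 4 is optimal.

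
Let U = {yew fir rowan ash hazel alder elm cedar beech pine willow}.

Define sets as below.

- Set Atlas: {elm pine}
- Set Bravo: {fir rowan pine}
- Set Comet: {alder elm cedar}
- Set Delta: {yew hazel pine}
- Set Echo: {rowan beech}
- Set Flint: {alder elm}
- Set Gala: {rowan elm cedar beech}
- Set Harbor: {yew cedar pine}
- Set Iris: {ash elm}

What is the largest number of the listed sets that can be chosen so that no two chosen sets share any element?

3

Echo, Harbor, Iris are pairwise disjoint (Echo={rowan,beech}; Harbor={yew,cedar,pine}; Iris={ash,elm}).
Every remaining set overlaps one of these, and no 4 of the listed sets are pairwise disjoint, so 3 is the maximum.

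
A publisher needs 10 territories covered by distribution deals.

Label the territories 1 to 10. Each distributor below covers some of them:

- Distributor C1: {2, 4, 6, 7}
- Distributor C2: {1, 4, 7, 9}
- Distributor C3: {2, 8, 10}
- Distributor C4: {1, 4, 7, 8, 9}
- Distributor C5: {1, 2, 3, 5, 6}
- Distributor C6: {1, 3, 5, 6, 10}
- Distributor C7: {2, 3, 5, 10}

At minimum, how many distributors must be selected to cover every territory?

3

Take {C1, C4, C6}. Their union is {1, 2, 3, 4, 5, 6, 7, 8, 9, 10}, which is all 10 territories.
No 2 of the 7 distributors cover everything (all 21 combinations miss at least one territory), so 3 is optimal.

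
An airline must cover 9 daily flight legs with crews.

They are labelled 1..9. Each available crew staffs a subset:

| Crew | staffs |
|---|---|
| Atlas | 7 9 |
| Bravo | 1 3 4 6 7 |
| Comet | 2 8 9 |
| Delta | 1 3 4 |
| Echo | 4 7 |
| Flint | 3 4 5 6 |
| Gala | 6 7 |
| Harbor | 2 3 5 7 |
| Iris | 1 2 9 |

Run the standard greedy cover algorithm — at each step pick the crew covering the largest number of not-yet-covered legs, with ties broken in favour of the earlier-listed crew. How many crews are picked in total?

Greedy: pick Bravo (covers 5 new) → pick Comet (covers 3 new) → pick Flint (covers 1 new). Total picks: 3.

3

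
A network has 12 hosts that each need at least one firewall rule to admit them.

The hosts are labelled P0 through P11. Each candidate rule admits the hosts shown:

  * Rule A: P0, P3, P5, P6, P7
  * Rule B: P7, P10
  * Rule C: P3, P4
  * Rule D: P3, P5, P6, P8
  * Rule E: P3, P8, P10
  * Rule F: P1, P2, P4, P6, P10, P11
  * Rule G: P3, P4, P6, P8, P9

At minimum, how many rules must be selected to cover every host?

3

A and F and G together: A ∪ F ∪ G = {P0, P1, P2, P3, P4, P5, P6, P7, P8, P9, P10, P11} — every host is covered.
Only A contains P0, so A is forced; the remaining 7 hosts need at least 2 more rules (each remaining rule adds at most 5) — so at least 3 rules are needed, and 3 is optimal.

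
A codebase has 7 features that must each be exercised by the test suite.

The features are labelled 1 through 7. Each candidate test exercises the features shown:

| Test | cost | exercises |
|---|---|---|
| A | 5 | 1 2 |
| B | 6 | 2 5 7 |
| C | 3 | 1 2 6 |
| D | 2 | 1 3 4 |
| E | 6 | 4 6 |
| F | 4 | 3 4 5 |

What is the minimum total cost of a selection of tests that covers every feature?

B, C, D together cover every feature (B ∪ C ∪ D = {1, 2, 3, 4, 5, 6, 7}); total cost 6 + 3 + 2 = 11.
No covering selection has total cost below 11.

11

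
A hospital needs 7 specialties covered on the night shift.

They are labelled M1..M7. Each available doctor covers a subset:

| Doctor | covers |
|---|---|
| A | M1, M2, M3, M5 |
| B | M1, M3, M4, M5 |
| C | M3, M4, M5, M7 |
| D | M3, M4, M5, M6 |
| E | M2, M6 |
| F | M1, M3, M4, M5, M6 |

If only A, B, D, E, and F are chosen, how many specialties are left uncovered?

Union of A, B, D, E, F = {M1, M2, M3, M4, M5, M6}.
Not covered: M7 — 1 specialty.

1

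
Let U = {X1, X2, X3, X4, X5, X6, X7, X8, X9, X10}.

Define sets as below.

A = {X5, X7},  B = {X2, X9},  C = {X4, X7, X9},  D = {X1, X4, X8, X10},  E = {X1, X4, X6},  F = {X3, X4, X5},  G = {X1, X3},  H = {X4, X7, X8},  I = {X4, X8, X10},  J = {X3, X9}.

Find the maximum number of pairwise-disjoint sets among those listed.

4

A, B, G, I are pairwise disjoint (A={X5,X7}; B={X2,X9}; G={X1,X3}; I={X4,X8,X10}).
Every remaining set overlaps one of these, and no 5 of the listed sets are pairwise disjoint, so 4 is the maximum.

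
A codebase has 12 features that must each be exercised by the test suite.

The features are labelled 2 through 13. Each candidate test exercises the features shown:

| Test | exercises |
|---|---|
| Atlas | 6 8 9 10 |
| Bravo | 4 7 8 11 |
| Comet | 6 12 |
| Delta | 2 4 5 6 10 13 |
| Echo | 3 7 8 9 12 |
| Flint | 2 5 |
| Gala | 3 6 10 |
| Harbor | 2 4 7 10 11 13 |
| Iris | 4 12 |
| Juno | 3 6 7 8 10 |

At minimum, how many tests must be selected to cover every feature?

3

Delta and Echo and Harbor together: Delta ∪ Echo ∪ Harbor = {2, 3, 4, 5, 6, 7, 8, 9, 10, 11, 12, 13} — every feature is covered.
No 2 of the 10 tests cover everything (all 45 combinations miss at least one feature), so 3 is optimal.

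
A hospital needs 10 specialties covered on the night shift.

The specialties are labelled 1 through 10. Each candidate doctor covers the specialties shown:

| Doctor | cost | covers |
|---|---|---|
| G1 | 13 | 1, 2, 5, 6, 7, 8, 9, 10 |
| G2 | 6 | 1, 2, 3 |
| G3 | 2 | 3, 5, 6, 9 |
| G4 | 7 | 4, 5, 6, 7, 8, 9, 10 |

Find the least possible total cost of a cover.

13

G2, G4 together cover every specialty (G2 ∪ G4 = {1, 2, 3, 4, 5, 6, 7, 8, 9, 10}); total cost 6 + 7 = 13.
The greedy pick G3, G4, G2 costs 15; no covering selection beats 13.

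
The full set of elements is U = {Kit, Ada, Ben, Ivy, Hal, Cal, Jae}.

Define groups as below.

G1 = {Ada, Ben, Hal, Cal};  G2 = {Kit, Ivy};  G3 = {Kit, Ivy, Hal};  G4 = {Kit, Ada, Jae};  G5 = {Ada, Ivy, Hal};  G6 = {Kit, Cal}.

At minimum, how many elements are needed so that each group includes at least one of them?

2

The 2 elements {Kit, Ada} hit every group.
The groups G1, G2 are pairwise disjoint, so any hitting set needs a separate element for each — at least 2. Hence 2 is optimal.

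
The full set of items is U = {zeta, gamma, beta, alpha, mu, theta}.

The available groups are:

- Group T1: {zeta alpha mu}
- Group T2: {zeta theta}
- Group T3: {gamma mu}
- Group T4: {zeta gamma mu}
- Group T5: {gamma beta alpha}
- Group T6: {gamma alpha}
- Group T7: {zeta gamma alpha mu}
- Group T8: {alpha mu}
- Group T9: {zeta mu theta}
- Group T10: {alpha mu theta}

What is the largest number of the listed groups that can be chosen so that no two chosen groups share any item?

T2, T6 are pairwise disjoint (T2={zeta,theta}; T6={gamma,alpha}).
Every remaining group overlaps one of these, and no 3 of the listed groups are pairwise disjoint, so 2 is the maximum.

2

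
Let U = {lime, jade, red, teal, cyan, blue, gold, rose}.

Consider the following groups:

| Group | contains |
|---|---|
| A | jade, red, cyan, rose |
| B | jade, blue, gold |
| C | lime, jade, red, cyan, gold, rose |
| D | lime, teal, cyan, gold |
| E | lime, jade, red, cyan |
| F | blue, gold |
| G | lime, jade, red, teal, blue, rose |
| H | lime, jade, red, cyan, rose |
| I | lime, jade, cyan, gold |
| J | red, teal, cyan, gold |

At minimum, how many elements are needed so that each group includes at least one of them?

2

The 2 elements {red, gold} hit every group.
The groups E, F are pairwise disjoint, so any hitting set needs a separate element for each — at least 2. Hence 2 is optimal.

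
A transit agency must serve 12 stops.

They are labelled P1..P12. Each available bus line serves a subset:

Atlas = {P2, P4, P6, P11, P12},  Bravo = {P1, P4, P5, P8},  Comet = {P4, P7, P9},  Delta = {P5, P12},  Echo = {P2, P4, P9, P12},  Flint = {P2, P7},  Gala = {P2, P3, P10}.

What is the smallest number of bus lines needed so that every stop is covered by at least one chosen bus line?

4

Atlas and Bravo and Comet and Gala together: Atlas ∪ Bravo ∪ Comet ∪ Gala = {P1, P2, P3, P4, P5, P6, P7, P8, P9, P10, P11, P12} — every stop is covered.
Only Gala contains P3, so Gala is forced; the remaining 9 stops need at least 3 more bus lines (each remaining bus line adds at most 4) — so at least 4 bus lines are needed, and 4 is optimal.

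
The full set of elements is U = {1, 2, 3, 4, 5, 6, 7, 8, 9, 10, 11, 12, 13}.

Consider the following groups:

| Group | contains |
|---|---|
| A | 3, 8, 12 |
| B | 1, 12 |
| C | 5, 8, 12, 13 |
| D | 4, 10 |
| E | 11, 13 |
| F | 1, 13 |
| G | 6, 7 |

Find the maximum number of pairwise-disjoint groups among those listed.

A, D, F, G are pairwise disjoint (A={3,8,12}; D={4,10}; F={1,13}; G={6,7}).
Every remaining group overlaps one of these, and no 5 of the listed groups are pairwise disjoint, so 4 is the maximum.

4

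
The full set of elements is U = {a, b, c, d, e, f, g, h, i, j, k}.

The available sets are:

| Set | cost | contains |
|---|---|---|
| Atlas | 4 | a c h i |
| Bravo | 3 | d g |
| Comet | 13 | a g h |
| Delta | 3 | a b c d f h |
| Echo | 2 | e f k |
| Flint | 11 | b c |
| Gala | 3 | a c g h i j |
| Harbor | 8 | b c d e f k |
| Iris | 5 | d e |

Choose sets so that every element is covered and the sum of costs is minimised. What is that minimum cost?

8

Delta, Echo, Gala together cover every element (Delta ∪ Echo ∪ Gala = {a, b, c, d, e, f, g, h, i, j, k}); total cost 3 + 2 + 3 = 8.
No covering selection has total cost below 8.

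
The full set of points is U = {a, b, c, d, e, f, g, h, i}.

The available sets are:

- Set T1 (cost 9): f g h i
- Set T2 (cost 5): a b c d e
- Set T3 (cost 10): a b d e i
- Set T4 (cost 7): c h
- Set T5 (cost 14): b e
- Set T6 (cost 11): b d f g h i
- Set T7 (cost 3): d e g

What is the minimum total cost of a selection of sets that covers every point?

14

T1, T2 together cover every point (T1 ∪ T2 = {a, b, c, d, e, f, g, h, i}); total cost 9 + 5 = 14.
No covering selection has total cost below 14.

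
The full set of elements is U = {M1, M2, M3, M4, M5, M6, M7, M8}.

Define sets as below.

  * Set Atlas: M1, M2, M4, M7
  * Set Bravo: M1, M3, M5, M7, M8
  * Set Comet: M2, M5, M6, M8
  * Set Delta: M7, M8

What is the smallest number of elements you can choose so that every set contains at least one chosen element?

2

H = {M6, M7} meets every set (each contains at least one member of H), and |H| = 2.
No single element lies in every set, so at least 2 are needed and 2 is optimal.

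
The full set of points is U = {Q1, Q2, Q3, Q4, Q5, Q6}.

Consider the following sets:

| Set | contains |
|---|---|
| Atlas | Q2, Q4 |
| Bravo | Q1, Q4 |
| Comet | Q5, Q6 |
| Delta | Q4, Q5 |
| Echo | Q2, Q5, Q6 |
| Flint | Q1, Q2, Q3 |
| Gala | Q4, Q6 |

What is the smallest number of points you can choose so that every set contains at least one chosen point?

3

The 3 points {Q2, Q4, Q6} hit every set.
No choice of 2 points meets every set, so 3 is the minimum.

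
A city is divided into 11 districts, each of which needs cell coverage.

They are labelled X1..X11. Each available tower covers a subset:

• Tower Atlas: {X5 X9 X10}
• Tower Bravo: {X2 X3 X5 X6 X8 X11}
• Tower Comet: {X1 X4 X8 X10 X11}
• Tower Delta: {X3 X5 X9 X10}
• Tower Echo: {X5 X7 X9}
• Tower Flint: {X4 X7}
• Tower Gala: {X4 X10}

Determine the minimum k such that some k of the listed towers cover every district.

3

Bravo and Comet and Echo together: Bravo ∪ Comet ∪ Echo = {X1, X2, X3, X4, X5, X6, X7, X8, X9, X10, X11} — every district is covered.
Only Comet contains X1, so Comet is forced; the remaining 6 districts need at least 2 more towers (each remaining tower adds at most 4) — so at least 3 towers are needed, and 3 is optimal.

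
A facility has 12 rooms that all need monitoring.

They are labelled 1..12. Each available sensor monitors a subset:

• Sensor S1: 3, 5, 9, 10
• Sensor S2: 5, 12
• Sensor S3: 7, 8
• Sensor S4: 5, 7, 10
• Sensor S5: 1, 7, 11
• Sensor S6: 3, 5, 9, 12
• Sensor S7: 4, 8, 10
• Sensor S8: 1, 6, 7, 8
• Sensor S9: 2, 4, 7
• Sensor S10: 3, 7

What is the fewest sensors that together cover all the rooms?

5

Take {S1, S5, S6, S8, S9}. Their union is {1, 2, 3, 4, 5, 6, 7, 8, 9, 10, 11, 12}, which is all 12 rooms.
No 4 of the 10 sensors cover everything (all 210 combinations miss at least one room), so 5 is optimal.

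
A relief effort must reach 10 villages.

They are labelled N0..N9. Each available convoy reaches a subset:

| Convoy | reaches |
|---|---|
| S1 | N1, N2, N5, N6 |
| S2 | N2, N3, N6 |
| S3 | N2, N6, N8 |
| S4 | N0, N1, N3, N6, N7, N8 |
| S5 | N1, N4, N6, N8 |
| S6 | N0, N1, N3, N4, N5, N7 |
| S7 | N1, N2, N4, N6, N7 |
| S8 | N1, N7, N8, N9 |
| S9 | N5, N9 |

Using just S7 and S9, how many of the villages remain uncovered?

Union of S7, S9 = {N1, N2, N4, N5, N6, N7, N9}.
Not covered: N0, N3, N8 — 3 villages.

3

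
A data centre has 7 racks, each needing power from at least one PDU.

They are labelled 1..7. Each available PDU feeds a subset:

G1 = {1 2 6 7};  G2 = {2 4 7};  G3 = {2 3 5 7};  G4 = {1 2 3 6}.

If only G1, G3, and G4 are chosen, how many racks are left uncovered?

1

Union of G1, G3, G4 = {1, 2, 3, 5, 6, 7}.
Not covered: 4 — 1 rack.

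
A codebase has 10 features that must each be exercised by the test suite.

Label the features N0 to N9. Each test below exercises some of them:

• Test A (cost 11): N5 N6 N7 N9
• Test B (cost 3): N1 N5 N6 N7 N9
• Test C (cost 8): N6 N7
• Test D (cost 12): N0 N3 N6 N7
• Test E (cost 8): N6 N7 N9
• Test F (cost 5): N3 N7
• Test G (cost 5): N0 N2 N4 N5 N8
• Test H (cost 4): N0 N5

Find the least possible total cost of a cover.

B, F, G together cover every feature (B ∪ F ∪ G = {N0, N1, N2, N3, N4, N5, N6, N7, N8, N9}); total cost 3 + 5 + 5 = 13.
No covering selection has total cost below 13.

13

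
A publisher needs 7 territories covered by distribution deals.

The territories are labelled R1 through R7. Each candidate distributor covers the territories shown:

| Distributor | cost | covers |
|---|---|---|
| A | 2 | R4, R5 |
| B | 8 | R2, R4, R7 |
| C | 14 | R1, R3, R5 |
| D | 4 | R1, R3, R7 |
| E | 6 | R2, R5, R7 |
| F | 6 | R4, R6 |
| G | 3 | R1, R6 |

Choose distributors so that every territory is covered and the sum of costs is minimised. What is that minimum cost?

A, D, E, G together cover every territory (A ∪ D ∪ E ∪ G = {R1, R2, R3, R4, R5, R6, R7}); total cost 2 + 4 + 6 + 3 = 15.
No covering selection has total cost below 15.

15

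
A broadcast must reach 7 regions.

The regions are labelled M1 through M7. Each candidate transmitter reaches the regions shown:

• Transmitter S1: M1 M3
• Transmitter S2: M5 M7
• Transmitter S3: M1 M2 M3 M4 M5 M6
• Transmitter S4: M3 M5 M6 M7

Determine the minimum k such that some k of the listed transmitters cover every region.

Take {S3, S4}. Their union is {M1, M2, M3, M4, M5, M6, M7}, which is all 7 regions.
No single transmitter has all 7 regions (the largest, S3, has 6), so 2 is optimal.

2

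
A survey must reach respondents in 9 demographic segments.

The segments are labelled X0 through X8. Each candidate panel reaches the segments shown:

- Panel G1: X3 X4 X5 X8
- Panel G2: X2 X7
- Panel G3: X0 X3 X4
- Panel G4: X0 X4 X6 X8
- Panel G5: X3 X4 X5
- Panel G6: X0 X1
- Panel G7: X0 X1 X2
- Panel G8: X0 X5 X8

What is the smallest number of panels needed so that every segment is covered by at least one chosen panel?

Take {G2, G4, G5, G6}. Their union is {X0, X1, X2, X3, X4, X5, X6, X7, X8}, which is all 9 segments.
Only G4 contains X6, so G4 is forced; the remaining 5 segments need at least 3 more panels (each remaining panel adds at most 2) — so at least 4 panels are needed, and 4 is optimal.

4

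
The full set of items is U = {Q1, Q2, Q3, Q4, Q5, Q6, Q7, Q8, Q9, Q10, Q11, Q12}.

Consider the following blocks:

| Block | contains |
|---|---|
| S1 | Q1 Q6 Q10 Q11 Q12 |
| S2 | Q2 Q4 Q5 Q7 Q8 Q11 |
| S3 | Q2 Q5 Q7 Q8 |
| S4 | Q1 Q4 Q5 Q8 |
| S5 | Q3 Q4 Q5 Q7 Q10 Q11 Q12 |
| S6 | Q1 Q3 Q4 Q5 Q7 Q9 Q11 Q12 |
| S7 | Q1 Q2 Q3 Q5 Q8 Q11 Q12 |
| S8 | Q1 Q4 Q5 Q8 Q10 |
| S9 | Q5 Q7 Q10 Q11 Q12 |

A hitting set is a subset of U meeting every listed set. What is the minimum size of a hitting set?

The 2 items {Q5, Q6} hit every block.
The blocks S1, S3 are pairwise disjoint, so any hitting set needs a separate item for each — at least 2. Hence 2 is optimal.

2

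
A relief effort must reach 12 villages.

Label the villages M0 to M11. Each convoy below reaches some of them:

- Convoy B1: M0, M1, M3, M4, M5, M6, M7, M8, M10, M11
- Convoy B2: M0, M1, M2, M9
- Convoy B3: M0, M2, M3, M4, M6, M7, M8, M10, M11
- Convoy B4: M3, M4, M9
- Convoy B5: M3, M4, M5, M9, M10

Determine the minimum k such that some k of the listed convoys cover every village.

2

B1 and B2 together: B1 ∪ B2 = {M0, M1, M2, M3, M4, M5, M6, M7, M8, M9, M10, M11} — every village is covered.
No single convoy has all 12 villages (the largest, B1, has 10), so 2 is optimal.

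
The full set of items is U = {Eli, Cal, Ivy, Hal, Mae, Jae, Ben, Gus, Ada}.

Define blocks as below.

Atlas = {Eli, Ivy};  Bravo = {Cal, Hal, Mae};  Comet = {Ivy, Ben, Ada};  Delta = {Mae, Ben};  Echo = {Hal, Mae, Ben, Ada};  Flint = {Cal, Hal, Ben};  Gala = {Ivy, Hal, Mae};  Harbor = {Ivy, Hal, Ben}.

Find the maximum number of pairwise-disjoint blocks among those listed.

Atlas, Bravo are pairwise disjoint (Atlas={Eli,Ivy}; Bravo={Cal,Hal,Mae}).
Every remaining block overlaps one of these, and no 3 of the listed blocks are pairwise disjoint, so 2 is the maximum.

2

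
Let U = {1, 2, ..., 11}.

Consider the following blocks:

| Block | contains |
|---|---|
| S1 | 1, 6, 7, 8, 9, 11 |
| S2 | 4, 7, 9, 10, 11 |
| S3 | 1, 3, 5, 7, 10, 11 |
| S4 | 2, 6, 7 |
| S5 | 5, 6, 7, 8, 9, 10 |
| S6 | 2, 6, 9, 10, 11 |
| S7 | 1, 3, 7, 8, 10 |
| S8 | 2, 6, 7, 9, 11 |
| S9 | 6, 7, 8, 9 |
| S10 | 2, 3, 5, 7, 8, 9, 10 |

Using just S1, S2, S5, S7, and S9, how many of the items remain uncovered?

Union of S1, S2, S5, S7, S9 = {1, 3, 4, 5, 6, 7, 8, 9, 10, 11}.
Not covered: 2 — 1 item.

1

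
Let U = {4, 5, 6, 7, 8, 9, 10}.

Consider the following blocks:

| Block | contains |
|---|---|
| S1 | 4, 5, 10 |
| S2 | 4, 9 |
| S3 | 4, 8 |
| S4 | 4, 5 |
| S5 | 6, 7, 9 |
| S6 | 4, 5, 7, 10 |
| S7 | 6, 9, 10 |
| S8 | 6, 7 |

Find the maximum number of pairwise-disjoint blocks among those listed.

S1, S8 are pairwise disjoint (S1={4,5,10}; S8={6,7}).
Every remaining block overlaps one of these, and no 3 of the listed blocks are pairwise disjoint, so 2 is the maximum.

2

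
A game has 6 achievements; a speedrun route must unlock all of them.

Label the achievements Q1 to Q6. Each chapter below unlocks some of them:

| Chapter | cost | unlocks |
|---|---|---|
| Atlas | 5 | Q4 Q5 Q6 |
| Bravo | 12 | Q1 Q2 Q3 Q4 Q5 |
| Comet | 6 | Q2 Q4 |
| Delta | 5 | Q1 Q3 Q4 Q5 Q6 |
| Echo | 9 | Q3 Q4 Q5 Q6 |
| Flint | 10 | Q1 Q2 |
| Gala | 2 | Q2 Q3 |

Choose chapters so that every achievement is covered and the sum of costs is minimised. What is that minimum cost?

7

Delta, Gala together cover every achievement (Delta ∪ Gala = {Q1, Q2, Q3, Q4, Q5, Q6}); total cost 5 + 2 = 7.
No covering selection has total cost below 7.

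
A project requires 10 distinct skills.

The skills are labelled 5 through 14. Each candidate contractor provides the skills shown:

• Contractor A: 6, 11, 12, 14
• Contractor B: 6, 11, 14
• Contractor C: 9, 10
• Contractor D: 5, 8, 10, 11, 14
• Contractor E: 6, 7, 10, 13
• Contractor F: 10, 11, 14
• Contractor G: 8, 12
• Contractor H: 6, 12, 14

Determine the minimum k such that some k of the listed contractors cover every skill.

4

C and D and E and H together: C ∪ D ∪ E ∪ H = {5, 6, 7, 8, 9, 10, 11, 12, 13, 14} — every skill is covered.
No 3 of the 8 contractors cover everything (all 56 combinations miss at least one skill), so 4 is optimal.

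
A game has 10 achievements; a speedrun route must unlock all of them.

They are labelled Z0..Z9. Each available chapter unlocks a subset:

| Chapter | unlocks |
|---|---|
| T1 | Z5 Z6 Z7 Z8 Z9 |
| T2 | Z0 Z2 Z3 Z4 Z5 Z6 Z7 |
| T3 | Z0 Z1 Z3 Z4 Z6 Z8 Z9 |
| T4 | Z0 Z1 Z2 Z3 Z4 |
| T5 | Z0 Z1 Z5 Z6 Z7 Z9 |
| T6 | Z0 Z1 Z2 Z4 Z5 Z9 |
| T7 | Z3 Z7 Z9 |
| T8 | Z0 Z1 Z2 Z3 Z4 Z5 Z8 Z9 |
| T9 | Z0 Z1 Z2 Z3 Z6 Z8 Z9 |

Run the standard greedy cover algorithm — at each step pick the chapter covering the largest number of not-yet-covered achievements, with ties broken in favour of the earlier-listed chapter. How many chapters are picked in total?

Greedy: pick T8 (covers 8 new) → pick T1 (covers 2 new). Total picks: 2.

2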